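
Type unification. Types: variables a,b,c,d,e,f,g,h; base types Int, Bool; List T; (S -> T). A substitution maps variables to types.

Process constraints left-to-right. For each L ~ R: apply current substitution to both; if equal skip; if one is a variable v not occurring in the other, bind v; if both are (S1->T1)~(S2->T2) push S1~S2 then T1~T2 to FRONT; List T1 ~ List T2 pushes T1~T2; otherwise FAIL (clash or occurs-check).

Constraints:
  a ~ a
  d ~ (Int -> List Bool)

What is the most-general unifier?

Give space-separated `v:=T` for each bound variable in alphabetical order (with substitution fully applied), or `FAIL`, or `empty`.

step 1: unify a ~ a  [subst: {-} | 1 pending]
  -> identical, skip
step 2: unify d ~ (Int -> List Bool)  [subst: {-} | 0 pending]
  bind d := (Int -> List Bool)

Answer: d:=(Int -> List Bool)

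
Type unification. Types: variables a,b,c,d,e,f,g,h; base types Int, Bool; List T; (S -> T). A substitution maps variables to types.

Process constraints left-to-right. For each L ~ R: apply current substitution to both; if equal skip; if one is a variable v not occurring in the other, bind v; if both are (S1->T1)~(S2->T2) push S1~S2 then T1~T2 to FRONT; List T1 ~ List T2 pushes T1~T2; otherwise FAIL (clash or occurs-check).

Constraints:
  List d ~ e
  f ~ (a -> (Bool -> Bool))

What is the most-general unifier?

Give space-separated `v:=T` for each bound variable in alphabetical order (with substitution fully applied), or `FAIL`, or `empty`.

Answer: e:=List d f:=(a -> (Bool -> Bool))

Derivation:
step 1: unify List d ~ e  [subst: {-} | 1 pending]
  bind e := List d
step 2: unify f ~ (a -> (Bool -> Bool))  [subst: {e:=List d} | 0 pending]
  bind f := (a -> (Bool -> Bool))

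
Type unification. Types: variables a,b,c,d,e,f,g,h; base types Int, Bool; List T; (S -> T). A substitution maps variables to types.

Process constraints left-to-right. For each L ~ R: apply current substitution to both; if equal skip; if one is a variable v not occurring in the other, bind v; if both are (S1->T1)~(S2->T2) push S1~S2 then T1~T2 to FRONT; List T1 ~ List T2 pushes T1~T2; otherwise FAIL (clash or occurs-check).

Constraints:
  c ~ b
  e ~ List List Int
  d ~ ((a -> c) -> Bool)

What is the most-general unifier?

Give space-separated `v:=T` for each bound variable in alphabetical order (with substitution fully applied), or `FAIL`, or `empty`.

Answer: c:=b d:=((a -> b) -> Bool) e:=List List Int

Derivation:
step 1: unify c ~ b  [subst: {-} | 2 pending]
  bind c := b
step 2: unify e ~ List List Int  [subst: {c:=b} | 1 pending]
  bind e := List List Int
step 3: unify d ~ ((a -> b) -> Bool)  [subst: {c:=b, e:=List List Int} | 0 pending]
  bind d := ((a -> b) -> Bool)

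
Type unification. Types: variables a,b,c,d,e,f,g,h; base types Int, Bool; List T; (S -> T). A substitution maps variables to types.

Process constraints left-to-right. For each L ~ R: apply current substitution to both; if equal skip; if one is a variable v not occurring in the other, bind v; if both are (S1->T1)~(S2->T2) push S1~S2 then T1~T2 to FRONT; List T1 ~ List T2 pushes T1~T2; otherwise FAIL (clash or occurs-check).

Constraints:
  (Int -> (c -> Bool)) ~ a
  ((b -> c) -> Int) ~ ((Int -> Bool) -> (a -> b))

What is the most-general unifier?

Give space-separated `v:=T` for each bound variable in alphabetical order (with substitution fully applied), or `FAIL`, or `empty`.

Answer: FAIL

Derivation:
step 1: unify (Int -> (c -> Bool)) ~ a  [subst: {-} | 1 pending]
  bind a := (Int -> (c -> Bool))
step 2: unify ((b -> c) -> Int) ~ ((Int -> Bool) -> ((Int -> (c -> Bool)) -> b))  [subst: {a:=(Int -> (c -> Bool))} | 0 pending]
  -> decompose arrow: push (b -> c)~(Int -> Bool), Int~((Int -> (c -> Bool)) -> b)
step 3: unify (b -> c) ~ (Int -> Bool)  [subst: {a:=(Int -> (c -> Bool))} | 1 pending]
  -> decompose arrow: push b~Int, c~Bool
step 4: unify b ~ Int  [subst: {a:=(Int -> (c -> Bool))} | 2 pending]
  bind b := Int
step 5: unify c ~ Bool  [subst: {a:=(Int -> (c -> Bool)), b:=Int} | 1 pending]
  bind c := Bool
step 6: unify Int ~ ((Int -> (Bool -> Bool)) -> Int)  [subst: {a:=(Int -> (c -> Bool)), b:=Int, c:=Bool} | 0 pending]
  clash: Int vs ((Int -> (Bool -> Bool)) -> Int)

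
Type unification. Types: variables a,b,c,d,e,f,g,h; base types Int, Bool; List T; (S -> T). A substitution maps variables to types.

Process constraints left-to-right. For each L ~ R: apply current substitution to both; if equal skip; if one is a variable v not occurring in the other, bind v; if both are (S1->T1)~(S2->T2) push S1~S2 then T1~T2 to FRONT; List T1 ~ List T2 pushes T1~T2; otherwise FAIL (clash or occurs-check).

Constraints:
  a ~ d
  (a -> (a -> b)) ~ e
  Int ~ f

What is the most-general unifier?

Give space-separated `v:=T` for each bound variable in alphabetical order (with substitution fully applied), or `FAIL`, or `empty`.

Answer: a:=d e:=(d -> (d -> b)) f:=Int

Derivation:
step 1: unify a ~ d  [subst: {-} | 2 pending]
  bind a := d
step 2: unify (d -> (d -> b)) ~ e  [subst: {a:=d} | 1 pending]
  bind e := (d -> (d -> b))
step 3: unify Int ~ f  [subst: {a:=d, e:=(d -> (d -> b))} | 0 pending]
  bind f := Int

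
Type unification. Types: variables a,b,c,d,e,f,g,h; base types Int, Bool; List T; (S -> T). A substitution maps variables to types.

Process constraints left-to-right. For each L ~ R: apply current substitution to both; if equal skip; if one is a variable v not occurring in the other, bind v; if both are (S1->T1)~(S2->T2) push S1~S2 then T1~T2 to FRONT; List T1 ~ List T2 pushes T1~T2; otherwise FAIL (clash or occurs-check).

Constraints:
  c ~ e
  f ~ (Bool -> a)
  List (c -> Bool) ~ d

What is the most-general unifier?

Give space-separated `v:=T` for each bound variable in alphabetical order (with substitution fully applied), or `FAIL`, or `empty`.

Answer: c:=e d:=List (e -> Bool) f:=(Bool -> a)

Derivation:
step 1: unify c ~ e  [subst: {-} | 2 pending]
  bind c := e
step 2: unify f ~ (Bool -> a)  [subst: {c:=e} | 1 pending]
  bind f := (Bool -> a)
step 3: unify List (e -> Bool) ~ d  [subst: {c:=e, f:=(Bool -> a)} | 0 pending]
  bind d := List (e -> Bool)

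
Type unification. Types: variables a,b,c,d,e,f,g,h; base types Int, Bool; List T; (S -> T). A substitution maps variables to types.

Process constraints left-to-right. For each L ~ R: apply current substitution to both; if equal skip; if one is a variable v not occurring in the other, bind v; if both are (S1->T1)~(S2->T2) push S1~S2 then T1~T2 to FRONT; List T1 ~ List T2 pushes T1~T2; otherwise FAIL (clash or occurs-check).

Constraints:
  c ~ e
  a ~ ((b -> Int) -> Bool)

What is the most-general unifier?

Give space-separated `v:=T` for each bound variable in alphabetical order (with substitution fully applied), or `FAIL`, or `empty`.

Answer: a:=((b -> Int) -> Bool) c:=e

Derivation:
step 1: unify c ~ e  [subst: {-} | 1 pending]
  bind c := e
step 2: unify a ~ ((b -> Int) -> Bool)  [subst: {c:=e} | 0 pending]
  bind a := ((b -> Int) -> Bool)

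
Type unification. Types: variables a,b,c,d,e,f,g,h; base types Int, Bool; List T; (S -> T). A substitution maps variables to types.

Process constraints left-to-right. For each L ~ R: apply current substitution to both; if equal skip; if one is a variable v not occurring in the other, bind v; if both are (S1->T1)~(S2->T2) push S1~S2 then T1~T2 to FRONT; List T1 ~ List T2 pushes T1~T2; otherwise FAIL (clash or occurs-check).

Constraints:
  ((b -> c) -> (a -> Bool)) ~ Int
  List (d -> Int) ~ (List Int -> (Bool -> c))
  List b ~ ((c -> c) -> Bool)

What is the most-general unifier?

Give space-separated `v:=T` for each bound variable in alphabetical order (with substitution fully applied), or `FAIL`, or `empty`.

step 1: unify ((b -> c) -> (a -> Bool)) ~ Int  [subst: {-} | 2 pending]
  clash: ((b -> c) -> (a -> Bool)) vs Int

Answer: FAIL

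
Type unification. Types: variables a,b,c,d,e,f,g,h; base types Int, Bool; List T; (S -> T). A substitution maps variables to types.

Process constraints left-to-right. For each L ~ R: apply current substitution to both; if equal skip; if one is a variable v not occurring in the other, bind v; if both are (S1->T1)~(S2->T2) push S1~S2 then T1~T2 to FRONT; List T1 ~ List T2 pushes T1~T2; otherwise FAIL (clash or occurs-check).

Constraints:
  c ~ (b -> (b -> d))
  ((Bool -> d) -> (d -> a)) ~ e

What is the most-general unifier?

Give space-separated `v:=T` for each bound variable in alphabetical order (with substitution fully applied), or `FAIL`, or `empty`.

step 1: unify c ~ (b -> (b -> d))  [subst: {-} | 1 pending]
  bind c := (b -> (b -> d))
step 2: unify ((Bool -> d) -> (d -> a)) ~ e  [subst: {c:=(b -> (b -> d))} | 0 pending]
  bind e := ((Bool -> d) -> (d -> a))

Answer: c:=(b -> (b -> d)) e:=((Bool -> d) -> (d -> a))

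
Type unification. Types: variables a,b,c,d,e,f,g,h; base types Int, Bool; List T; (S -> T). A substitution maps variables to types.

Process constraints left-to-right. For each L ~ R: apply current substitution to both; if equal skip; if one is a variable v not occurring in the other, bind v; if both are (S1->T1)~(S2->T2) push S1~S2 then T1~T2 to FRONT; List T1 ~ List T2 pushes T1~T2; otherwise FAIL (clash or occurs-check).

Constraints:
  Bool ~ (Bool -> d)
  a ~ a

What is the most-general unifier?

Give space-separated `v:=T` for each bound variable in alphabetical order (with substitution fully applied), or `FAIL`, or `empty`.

step 1: unify Bool ~ (Bool -> d)  [subst: {-} | 1 pending]
  clash: Bool vs (Bool -> d)

Answer: FAIL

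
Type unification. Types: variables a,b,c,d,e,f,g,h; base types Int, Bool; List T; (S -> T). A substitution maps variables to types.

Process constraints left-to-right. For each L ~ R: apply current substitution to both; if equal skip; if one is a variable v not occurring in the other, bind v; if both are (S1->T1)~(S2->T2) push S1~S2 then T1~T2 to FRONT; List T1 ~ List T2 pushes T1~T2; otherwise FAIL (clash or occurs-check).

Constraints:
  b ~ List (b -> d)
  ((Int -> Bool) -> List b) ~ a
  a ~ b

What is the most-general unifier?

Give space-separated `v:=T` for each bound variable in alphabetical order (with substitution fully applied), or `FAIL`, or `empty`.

step 1: unify b ~ List (b -> d)  [subst: {-} | 2 pending]
  occurs-check fail: b in List (b -> d)

Answer: FAIL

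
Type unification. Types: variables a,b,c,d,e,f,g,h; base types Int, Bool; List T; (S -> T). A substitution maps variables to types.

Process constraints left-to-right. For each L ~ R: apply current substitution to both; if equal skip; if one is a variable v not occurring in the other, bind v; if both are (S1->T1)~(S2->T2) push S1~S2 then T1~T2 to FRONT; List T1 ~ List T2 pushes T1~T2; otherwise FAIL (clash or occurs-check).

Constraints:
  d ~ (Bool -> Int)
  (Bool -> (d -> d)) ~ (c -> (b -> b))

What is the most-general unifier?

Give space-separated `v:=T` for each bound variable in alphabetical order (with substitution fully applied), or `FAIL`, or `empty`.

step 1: unify d ~ (Bool -> Int)  [subst: {-} | 1 pending]
  bind d := (Bool -> Int)
step 2: unify (Bool -> ((Bool -> Int) -> (Bool -> Int))) ~ (c -> (b -> b))  [subst: {d:=(Bool -> Int)} | 0 pending]
  -> decompose arrow: push Bool~c, ((Bool -> Int) -> (Bool -> Int))~(b -> b)
step 3: unify Bool ~ c  [subst: {d:=(Bool -> Int)} | 1 pending]
  bind c := Bool
step 4: unify ((Bool -> Int) -> (Bool -> Int)) ~ (b -> b)  [subst: {d:=(Bool -> Int), c:=Bool} | 0 pending]
  -> decompose arrow: push (Bool -> Int)~b, (Bool -> Int)~b
step 5: unify (Bool -> Int) ~ b  [subst: {d:=(Bool -> Int), c:=Bool} | 1 pending]
  bind b := (Bool -> Int)
step 6: unify (Bool -> Int) ~ (Bool -> Int)  [subst: {d:=(Bool -> Int), c:=Bool, b:=(Bool -> Int)} | 0 pending]
  -> identical, skip

Answer: b:=(Bool -> Int) c:=Bool d:=(Bool -> Int)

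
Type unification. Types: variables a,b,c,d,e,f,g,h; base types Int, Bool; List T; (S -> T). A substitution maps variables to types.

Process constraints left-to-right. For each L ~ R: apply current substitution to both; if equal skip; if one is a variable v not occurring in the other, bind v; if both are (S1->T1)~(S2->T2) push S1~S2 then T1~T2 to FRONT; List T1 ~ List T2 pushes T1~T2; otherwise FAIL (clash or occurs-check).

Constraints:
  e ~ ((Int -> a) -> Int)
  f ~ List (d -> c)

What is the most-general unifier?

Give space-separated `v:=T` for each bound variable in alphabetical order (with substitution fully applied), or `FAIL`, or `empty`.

Answer: e:=((Int -> a) -> Int) f:=List (d -> c)

Derivation:
step 1: unify e ~ ((Int -> a) -> Int)  [subst: {-} | 1 pending]
  bind e := ((Int -> a) -> Int)
step 2: unify f ~ List (d -> c)  [subst: {e:=((Int -> a) -> Int)} | 0 pending]
  bind f := List (d -> c)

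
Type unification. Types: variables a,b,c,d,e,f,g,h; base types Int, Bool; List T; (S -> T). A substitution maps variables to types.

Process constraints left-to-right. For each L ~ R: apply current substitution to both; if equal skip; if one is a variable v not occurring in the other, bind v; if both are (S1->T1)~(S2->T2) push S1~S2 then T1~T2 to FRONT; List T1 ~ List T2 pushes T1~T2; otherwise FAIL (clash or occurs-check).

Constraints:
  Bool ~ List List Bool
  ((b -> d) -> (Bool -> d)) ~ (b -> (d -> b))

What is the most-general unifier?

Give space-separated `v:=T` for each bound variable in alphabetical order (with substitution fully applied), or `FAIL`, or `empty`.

step 1: unify Bool ~ List List Bool  [subst: {-} | 1 pending]
  clash: Bool vs List List Bool

Answer: FAIL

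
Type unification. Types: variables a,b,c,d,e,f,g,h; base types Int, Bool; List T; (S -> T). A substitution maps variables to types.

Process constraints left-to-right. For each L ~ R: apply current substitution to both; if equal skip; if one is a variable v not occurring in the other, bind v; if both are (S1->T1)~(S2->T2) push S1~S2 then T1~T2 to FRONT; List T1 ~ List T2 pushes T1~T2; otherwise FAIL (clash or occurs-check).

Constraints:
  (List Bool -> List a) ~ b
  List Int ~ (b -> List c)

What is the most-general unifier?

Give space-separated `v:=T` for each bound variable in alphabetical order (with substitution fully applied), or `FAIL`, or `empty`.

step 1: unify (List Bool -> List a) ~ b  [subst: {-} | 1 pending]
  bind b := (List Bool -> List a)
step 2: unify List Int ~ ((List Bool -> List a) -> List c)  [subst: {b:=(List Bool -> List a)} | 0 pending]
  clash: List Int vs ((List Bool -> List a) -> List c)

Answer: FAIL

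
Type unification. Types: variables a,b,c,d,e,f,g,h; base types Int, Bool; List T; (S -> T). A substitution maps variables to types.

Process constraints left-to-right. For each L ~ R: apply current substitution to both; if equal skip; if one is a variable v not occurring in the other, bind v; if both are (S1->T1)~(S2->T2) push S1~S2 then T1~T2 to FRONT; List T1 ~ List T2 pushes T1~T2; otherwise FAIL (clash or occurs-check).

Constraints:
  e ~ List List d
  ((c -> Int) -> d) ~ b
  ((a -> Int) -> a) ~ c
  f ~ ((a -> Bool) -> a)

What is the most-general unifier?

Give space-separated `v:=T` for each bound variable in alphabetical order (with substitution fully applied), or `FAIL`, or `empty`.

Answer: b:=((((a -> Int) -> a) -> Int) -> d) c:=((a -> Int) -> a) e:=List List d f:=((a -> Bool) -> a)

Derivation:
step 1: unify e ~ List List d  [subst: {-} | 3 pending]
  bind e := List List d
step 2: unify ((c -> Int) -> d) ~ b  [subst: {e:=List List d} | 2 pending]
  bind b := ((c -> Int) -> d)
step 3: unify ((a -> Int) -> a) ~ c  [subst: {e:=List List d, b:=((c -> Int) -> d)} | 1 pending]
  bind c := ((a -> Int) -> a)
step 4: unify f ~ ((a -> Bool) -> a)  [subst: {e:=List List d, b:=((c -> Int) -> d), c:=((a -> Int) -> a)} | 0 pending]
  bind f := ((a -> Bool) -> a)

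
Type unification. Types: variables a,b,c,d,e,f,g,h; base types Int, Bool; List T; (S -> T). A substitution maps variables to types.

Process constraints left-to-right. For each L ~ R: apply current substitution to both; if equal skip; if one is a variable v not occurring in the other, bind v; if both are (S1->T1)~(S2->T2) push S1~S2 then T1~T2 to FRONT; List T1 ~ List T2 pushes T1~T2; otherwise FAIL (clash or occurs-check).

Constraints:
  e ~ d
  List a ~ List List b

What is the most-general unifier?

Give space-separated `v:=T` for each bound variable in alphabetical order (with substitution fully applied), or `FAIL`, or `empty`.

step 1: unify e ~ d  [subst: {-} | 1 pending]
  bind e := d
step 2: unify List a ~ List List b  [subst: {e:=d} | 0 pending]
  -> decompose List: push a~List b
step 3: unify a ~ List b  [subst: {e:=d} | 0 pending]
  bind a := List b

Answer: a:=List b e:=d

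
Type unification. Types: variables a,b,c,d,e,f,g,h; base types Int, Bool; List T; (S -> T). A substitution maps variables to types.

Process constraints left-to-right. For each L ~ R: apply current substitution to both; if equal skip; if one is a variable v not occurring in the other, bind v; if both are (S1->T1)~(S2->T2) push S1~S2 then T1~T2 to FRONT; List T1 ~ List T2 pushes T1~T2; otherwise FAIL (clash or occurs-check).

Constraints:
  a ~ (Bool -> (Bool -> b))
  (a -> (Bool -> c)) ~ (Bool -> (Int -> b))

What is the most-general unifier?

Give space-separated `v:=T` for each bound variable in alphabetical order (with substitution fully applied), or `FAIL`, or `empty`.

Answer: FAIL

Derivation:
step 1: unify a ~ (Bool -> (Bool -> b))  [subst: {-} | 1 pending]
  bind a := (Bool -> (Bool -> b))
step 2: unify ((Bool -> (Bool -> b)) -> (Bool -> c)) ~ (Bool -> (Int -> b))  [subst: {a:=(Bool -> (Bool -> b))} | 0 pending]
  -> decompose arrow: push (Bool -> (Bool -> b))~Bool, (Bool -> c)~(Int -> b)
step 3: unify (Bool -> (Bool -> b)) ~ Bool  [subst: {a:=(Bool -> (Bool -> b))} | 1 pending]
  clash: (Bool -> (Bool -> b)) vs Bool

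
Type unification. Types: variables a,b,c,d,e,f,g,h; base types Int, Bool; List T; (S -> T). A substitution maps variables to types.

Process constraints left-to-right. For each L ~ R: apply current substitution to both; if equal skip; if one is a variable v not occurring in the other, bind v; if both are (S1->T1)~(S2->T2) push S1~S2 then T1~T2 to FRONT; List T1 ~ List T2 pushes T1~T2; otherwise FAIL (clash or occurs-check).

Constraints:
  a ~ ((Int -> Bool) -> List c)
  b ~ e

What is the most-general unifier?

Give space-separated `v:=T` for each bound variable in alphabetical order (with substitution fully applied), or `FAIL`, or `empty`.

step 1: unify a ~ ((Int -> Bool) -> List c)  [subst: {-} | 1 pending]
  bind a := ((Int -> Bool) -> List c)
step 2: unify b ~ e  [subst: {a:=((Int -> Bool) -> List c)} | 0 pending]
  bind b := e

Answer: a:=((Int -> Bool) -> List c) b:=e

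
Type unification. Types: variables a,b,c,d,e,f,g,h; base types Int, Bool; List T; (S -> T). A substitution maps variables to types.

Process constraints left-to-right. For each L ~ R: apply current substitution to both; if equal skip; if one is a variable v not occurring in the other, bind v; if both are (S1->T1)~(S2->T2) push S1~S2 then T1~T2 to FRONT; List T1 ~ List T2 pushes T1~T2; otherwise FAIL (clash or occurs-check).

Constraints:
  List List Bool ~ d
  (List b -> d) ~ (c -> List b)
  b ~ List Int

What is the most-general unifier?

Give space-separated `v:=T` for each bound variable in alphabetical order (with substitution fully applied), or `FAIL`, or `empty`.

step 1: unify List List Bool ~ d  [subst: {-} | 2 pending]
  bind d := List List Bool
step 2: unify (List b -> List List Bool) ~ (c -> List b)  [subst: {d:=List List Bool} | 1 pending]
  -> decompose arrow: push List b~c, List List Bool~List b
step 3: unify List b ~ c  [subst: {d:=List List Bool} | 2 pending]
  bind c := List b
step 4: unify List List Bool ~ List b  [subst: {d:=List List Bool, c:=List b} | 1 pending]
  -> decompose List: push List Bool~b
step 5: unify List Bool ~ b  [subst: {d:=List List Bool, c:=List b} | 1 pending]
  bind b := List Bool
step 6: unify List Bool ~ List Int  [subst: {d:=List List Bool, c:=List b, b:=List Bool} | 0 pending]
  -> decompose List: push Bool~Int
step 7: unify Bool ~ Int  [subst: {d:=List List Bool, c:=List b, b:=List Bool} | 0 pending]
  clash: Bool vs Int

Answer: FAIL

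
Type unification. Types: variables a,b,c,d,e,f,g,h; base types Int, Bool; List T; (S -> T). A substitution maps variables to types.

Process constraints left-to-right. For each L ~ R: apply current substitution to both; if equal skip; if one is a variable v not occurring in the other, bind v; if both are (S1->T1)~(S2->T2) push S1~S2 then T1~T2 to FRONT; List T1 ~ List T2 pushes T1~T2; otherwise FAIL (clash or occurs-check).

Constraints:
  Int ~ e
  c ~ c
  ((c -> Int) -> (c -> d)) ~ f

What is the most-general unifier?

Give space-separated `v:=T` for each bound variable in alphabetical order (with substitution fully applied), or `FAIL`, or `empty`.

Answer: e:=Int f:=((c -> Int) -> (c -> d))

Derivation:
step 1: unify Int ~ e  [subst: {-} | 2 pending]
  bind e := Int
step 2: unify c ~ c  [subst: {e:=Int} | 1 pending]
  -> identical, skip
step 3: unify ((c -> Int) -> (c -> d)) ~ f  [subst: {e:=Int} | 0 pending]
  bind f := ((c -> Int) -> (c -> d))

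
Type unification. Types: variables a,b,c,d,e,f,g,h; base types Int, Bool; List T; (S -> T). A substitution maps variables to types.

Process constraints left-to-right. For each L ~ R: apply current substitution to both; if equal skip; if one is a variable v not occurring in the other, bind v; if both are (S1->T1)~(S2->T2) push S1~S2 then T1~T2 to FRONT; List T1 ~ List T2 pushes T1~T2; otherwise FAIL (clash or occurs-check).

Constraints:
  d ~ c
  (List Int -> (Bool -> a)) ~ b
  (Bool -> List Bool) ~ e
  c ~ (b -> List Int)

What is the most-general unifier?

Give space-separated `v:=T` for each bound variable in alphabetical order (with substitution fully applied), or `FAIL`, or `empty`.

step 1: unify d ~ c  [subst: {-} | 3 pending]
  bind d := c
step 2: unify (List Int -> (Bool -> a)) ~ b  [subst: {d:=c} | 2 pending]
  bind b := (List Int -> (Bool -> a))
step 3: unify (Bool -> List Bool) ~ e  [subst: {d:=c, b:=(List Int -> (Bool -> a))} | 1 pending]
  bind e := (Bool -> List Bool)
step 4: unify c ~ ((List Int -> (Bool -> a)) -> List Int)  [subst: {d:=c, b:=(List Int -> (Bool -> a)), e:=(Bool -> List Bool)} | 0 pending]
  bind c := ((List Int -> (Bool -> a)) -> List Int)

Answer: b:=(List Int -> (Bool -> a)) c:=((List Int -> (Bool -> a)) -> List Int) d:=((List Int -> (Bool -> a)) -> List Int) e:=(Bool -> List Bool)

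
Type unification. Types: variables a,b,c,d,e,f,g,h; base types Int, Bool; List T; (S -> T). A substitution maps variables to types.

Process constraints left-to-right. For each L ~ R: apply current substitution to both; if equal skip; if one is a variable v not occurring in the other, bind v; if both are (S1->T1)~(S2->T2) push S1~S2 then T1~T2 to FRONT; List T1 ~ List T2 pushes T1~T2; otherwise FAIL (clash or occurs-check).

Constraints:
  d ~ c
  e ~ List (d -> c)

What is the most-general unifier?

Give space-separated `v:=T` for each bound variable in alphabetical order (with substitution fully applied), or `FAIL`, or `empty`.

step 1: unify d ~ c  [subst: {-} | 1 pending]
  bind d := c
step 2: unify e ~ List (c -> c)  [subst: {d:=c} | 0 pending]
  bind e := List (c -> c)

Answer: d:=c e:=List (c -> c)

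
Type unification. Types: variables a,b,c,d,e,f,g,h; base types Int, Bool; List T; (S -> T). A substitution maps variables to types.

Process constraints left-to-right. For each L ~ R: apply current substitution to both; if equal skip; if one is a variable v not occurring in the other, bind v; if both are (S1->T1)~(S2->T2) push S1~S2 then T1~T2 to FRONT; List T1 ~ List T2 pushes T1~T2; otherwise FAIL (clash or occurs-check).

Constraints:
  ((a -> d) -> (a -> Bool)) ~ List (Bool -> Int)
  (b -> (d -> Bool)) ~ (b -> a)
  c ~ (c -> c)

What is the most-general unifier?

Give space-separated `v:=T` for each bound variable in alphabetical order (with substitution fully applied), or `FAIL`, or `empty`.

Answer: FAIL

Derivation:
step 1: unify ((a -> d) -> (a -> Bool)) ~ List (Bool -> Int)  [subst: {-} | 2 pending]
  clash: ((a -> d) -> (a -> Bool)) vs List (Bool -> Int)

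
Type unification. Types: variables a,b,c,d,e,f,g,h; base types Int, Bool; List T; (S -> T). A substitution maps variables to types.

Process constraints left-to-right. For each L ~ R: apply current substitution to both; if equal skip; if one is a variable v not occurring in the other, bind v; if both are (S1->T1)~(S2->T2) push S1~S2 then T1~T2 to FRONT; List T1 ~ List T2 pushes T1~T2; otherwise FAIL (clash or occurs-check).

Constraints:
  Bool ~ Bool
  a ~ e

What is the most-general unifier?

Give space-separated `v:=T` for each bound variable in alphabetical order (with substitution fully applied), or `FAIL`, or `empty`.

step 1: unify Bool ~ Bool  [subst: {-} | 1 pending]
  -> identical, skip
step 2: unify a ~ e  [subst: {-} | 0 pending]
  bind a := e

Answer: a:=e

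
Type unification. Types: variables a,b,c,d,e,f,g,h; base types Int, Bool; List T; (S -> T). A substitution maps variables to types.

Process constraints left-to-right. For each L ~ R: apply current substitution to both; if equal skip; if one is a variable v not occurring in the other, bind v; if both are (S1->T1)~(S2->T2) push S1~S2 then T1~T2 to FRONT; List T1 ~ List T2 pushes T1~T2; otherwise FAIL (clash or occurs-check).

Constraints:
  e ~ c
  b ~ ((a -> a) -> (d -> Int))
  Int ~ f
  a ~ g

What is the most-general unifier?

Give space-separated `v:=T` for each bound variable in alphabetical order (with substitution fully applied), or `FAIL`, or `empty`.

Answer: a:=g b:=((g -> g) -> (d -> Int)) e:=c f:=Int

Derivation:
step 1: unify e ~ c  [subst: {-} | 3 pending]
  bind e := c
step 2: unify b ~ ((a -> a) -> (d -> Int))  [subst: {e:=c} | 2 pending]
  bind b := ((a -> a) -> (d -> Int))
step 3: unify Int ~ f  [subst: {e:=c, b:=((a -> a) -> (d -> Int))} | 1 pending]
  bind f := Int
step 4: unify a ~ g  [subst: {e:=c, b:=((a -> a) -> (d -> Int)), f:=Int} | 0 pending]
  bind a := g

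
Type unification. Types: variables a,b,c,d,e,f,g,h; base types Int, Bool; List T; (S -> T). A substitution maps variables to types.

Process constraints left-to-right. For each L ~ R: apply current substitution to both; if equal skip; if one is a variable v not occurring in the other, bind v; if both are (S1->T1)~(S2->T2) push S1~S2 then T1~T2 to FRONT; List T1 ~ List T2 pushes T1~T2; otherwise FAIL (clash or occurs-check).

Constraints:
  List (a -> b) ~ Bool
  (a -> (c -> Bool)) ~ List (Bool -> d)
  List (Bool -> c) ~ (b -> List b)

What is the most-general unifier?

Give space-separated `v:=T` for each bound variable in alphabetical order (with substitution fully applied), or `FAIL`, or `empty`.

Answer: FAIL

Derivation:
step 1: unify List (a -> b) ~ Bool  [subst: {-} | 2 pending]
  clash: List (a -> b) vs Bool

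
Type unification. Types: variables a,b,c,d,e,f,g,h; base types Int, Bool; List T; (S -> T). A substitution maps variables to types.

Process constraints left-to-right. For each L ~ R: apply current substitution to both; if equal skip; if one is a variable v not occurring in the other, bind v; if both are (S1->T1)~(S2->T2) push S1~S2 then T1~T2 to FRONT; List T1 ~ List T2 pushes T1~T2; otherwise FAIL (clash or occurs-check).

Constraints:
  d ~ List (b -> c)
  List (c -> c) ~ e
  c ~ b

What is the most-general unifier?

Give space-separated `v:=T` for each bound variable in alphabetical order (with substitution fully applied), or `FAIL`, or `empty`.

Answer: c:=b d:=List (b -> b) e:=List (b -> b)

Derivation:
step 1: unify d ~ List (b -> c)  [subst: {-} | 2 pending]
  bind d := List (b -> c)
step 2: unify List (c -> c) ~ e  [subst: {d:=List (b -> c)} | 1 pending]
  bind e := List (c -> c)
step 3: unify c ~ b  [subst: {d:=List (b -> c), e:=List (c -> c)} | 0 pending]
  bind c := b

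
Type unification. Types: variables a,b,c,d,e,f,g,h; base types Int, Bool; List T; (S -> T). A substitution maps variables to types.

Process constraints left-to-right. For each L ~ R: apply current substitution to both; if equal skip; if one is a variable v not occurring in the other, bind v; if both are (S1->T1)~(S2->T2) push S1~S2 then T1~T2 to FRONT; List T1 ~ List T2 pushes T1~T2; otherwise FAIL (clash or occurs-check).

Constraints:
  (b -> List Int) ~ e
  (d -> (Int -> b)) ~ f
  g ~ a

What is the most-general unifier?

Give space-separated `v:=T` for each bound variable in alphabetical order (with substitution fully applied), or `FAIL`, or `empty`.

step 1: unify (b -> List Int) ~ e  [subst: {-} | 2 pending]
  bind e := (b -> List Int)
step 2: unify (d -> (Int -> b)) ~ f  [subst: {e:=(b -> List Int)} | 1 pending]
  bind f := (d -> (Int -> b))
step 3: unify g ~ a  [subst: {e:=(b -> List Int), f:=(d -> (Int -> b))} | 0 pending]
  bind g := a

Answer: e:=(b -> List Int) f:=(d -> (Int -> b)) g:=a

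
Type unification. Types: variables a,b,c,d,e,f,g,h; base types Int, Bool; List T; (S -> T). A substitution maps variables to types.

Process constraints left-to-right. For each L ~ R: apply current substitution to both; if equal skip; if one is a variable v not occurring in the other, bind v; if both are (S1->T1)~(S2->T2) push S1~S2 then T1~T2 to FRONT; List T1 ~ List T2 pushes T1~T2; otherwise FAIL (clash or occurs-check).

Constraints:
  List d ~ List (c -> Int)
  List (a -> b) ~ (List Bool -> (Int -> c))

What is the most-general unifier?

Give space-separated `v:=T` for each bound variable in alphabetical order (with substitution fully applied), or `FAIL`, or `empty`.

Answer: FAIL

Derivation:
step 1: unify List d ~ List (c -> Int)  [subst: {-} | 1 pending]
  -> decompose List: push d~(c -> Int)
step 2: unify d ~ (c -> Int)  [subst: {-} | 1 pending]
  bind d := (c -> Int)
step 3: unify List (a -> b) ~ (List Bool -> (Int -> c))  [subst: {d:=(c -> Int)} | 0 pending]
  clash: List (a -> b) vs (List Bool -> (Int -> c))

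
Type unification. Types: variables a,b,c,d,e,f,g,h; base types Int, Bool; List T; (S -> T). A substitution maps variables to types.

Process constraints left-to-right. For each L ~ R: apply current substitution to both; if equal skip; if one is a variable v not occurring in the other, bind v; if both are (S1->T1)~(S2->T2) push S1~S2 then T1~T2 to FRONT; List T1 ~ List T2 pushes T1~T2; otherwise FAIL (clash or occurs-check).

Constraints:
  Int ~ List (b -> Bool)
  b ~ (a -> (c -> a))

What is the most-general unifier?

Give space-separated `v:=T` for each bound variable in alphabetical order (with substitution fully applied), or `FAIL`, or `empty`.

Answer: FAIL

Derivation:
step 1: unify Int ~ List (b -> Bool)  [subst: {-} | 1 pending]
  clash: Int vs List (b -> Bool)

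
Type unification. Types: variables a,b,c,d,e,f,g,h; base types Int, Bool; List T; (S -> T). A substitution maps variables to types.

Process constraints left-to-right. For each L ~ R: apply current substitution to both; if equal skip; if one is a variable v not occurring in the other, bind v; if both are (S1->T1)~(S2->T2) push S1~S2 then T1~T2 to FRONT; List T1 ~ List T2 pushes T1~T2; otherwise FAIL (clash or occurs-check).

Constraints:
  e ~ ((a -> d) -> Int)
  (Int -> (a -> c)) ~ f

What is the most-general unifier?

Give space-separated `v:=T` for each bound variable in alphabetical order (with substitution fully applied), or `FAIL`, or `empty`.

Answer: e:=((a -> d) -> Int) f:=(Int -> (a -> c))

Derivation:
step 1: unify e ~ ((a -> d) -> Int)  [subst: {-} | 1 pending]
  bind e := ((a -> d) -> Int)
step 2: unify (Int -> (a -> c)) ~ f  [subst: {e:=((a -> d) -> Int)} | 0 pending]
  bind f := (Int -> (a -> c))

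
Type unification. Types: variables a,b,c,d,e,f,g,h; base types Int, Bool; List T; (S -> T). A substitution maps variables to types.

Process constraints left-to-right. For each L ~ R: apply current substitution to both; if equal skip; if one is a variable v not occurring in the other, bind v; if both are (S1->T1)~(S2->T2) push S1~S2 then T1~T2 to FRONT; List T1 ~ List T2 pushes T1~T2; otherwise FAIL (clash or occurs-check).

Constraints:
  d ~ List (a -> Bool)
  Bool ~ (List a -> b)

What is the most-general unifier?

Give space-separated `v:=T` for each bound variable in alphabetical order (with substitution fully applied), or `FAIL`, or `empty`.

step 1: unify d ~ List (a -> Bool)  [subst: {-} | 1 pending]
  bind d := List (a -> Bool)
step 2: unify Bool ~ (List a -> b)  [subst: {d:=List (a -> Bool)} | 0 pending]
  clash: Bool vs (List a -> b)

Answer: FAIL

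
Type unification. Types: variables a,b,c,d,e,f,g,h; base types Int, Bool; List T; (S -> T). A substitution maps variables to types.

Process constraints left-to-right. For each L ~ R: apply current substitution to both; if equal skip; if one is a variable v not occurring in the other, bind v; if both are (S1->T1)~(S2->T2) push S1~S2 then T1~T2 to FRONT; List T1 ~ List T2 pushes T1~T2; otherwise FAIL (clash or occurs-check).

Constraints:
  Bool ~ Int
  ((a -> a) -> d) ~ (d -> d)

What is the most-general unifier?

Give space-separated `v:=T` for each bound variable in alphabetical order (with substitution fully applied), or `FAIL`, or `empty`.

step 1: unify Bool ~ Int  [subst: {-} | 1 pending]
  clash: Bool vs Int

Answer: FAIL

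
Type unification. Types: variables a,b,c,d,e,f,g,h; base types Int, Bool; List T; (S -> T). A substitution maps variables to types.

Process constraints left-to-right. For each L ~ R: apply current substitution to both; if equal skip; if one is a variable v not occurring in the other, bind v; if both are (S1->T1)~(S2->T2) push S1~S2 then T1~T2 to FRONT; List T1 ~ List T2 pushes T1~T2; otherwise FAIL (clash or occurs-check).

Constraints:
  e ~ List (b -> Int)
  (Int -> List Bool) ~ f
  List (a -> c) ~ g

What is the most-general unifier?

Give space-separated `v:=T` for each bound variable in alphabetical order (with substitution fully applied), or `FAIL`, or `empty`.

Answer: e:=List (b -> Int) f:=(Int -> List Bool) g:=List (a -> c)

Derivation:
step 1: unify e ~ List (b -> Int)  [subst: {-} | 2 pending]
  bind e := List (b -> Int)
step 2: unify (Int -> List Bool) ~ f  [subst: {e:=List (b -> Int)} | 1 pending]
  bind f := (Int -> List Bool)
step 3: unify List (a -> c) ~ g  [subst: {e:=List (b -> Int), f:=(Int -> List Bool)} | 0 pending]
  bind g := List (a -> c)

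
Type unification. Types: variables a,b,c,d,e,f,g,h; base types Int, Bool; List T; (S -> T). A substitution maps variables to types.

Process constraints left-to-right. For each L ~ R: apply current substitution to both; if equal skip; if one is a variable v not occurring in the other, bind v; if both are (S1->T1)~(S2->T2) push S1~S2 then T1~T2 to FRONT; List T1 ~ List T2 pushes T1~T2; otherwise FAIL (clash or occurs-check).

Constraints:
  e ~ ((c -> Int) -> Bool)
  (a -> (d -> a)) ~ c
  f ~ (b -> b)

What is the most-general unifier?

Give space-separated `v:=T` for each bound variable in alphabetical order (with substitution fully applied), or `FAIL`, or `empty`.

step 1: unify e ~ ((c -> Int) -> Bool)  [subst: {-} | 2 pending]
  bind e := ((c -> Int) -> Bool)
step 2: unify (a -> (d -> a)) ~ c  [subst: {e:=((c -> Int) -> Bool)} | 1 pending]
  bind c := (a -> (d -> a))
step 3: unify f ~ (b -> b)  [subst: {e:=((c -> Int) -> Bool), c:=(a -> (d -> a))} | 0 pending]
  bind f := (b -> b)

Answer: c:=(a -> (d -> a)) e:=(((a -> (d -> a)) -> Int) -> Bool) f:=(b -> b)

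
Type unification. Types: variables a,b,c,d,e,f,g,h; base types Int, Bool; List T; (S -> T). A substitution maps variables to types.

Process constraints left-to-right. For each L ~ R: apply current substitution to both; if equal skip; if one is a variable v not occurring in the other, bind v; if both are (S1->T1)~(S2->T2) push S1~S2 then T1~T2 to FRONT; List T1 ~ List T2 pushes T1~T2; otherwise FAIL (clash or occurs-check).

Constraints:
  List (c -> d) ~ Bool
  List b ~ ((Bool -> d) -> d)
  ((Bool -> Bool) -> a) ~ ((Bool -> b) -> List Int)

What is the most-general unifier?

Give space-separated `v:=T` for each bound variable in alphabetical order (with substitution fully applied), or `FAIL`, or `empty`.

step 1: unify List (c -> d) ~ Bool  [subst: {-} | 2 pending]
  clash: List (c -> d) vs Bool

Answer: FAIL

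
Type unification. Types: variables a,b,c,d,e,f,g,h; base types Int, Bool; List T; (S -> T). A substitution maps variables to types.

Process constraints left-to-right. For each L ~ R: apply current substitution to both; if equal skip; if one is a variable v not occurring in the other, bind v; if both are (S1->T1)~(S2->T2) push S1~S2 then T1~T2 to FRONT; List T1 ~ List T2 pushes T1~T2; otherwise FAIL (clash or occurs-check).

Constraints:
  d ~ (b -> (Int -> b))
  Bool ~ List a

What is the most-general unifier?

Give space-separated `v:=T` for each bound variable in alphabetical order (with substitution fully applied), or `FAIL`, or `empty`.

step 1: unify d ~ (b -> (Int -> b))  [subst: {-} | 1 pending]
  bind d := (b -> (Int -> b))
step 2: unify Bool ~ List a  [subst: {d:=(b -> (Int -> b))} | 0 pending]
  clash: Bool vs List a

Answer: FAIL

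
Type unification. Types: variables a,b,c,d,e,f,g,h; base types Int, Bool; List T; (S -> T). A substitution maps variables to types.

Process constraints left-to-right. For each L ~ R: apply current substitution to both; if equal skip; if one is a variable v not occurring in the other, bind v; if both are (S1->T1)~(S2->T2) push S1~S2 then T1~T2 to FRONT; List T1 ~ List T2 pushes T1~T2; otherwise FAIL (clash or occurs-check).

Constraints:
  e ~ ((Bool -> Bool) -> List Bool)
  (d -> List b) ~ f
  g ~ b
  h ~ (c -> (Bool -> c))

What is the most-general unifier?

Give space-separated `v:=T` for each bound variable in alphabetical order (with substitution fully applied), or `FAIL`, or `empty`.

step 1: unify e ~ ((Bool -> Bool) -> List Bool)  [subst: {-} | 3 pending]
  bind e := ((Bool -> Bool) -> List Bool)
step 2: unify (d -> List b) ~ f  [subst: {e:=((Bool -> Bool) -> List Bool)} | 2 pending]
  bind f := (d -> List b)
step 3: unify g ~ b  [subst: {e:=((Bool -> Bool) -> List Bool), f:=(d -> List b)} | 1 pending]
  bind g := b
step 4: unify h ~ (c -> (Bool -> c))  [subst: {e:=((Bool -> Bool) -> List Bool), f:=(d -> List b), g:=b} | 0 pending]
  bind h := (c -> (Bool -> c))

Answer: e:=((Bool -> Bool) -> List Bool) f:=(d -> List b) g:=b h:=(c -> (Bool -> c))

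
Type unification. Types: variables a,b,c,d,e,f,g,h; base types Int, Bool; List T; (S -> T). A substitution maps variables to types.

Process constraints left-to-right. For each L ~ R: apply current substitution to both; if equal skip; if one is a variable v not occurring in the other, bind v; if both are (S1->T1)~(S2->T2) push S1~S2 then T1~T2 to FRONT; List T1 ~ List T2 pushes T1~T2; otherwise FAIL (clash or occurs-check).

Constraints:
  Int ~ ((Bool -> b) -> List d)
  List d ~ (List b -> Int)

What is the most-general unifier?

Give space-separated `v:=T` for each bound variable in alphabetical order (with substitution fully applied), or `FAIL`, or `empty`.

step 1: unify Int ~ ((Bool -> b) -> List d)  [subst: {-} | 1 pending]
  clash: Int vs ((Bool -> b) -> List d)

Answer: FAIL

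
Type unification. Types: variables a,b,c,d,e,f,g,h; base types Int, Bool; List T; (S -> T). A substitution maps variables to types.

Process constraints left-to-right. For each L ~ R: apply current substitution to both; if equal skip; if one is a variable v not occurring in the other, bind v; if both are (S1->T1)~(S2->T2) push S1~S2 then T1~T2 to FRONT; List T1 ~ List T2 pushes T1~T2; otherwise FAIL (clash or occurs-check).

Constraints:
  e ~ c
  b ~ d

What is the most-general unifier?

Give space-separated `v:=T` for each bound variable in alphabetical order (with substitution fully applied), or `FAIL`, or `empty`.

Answer: b:=d e:=c

Derivation:
step 1: unify e ~ c  [subst: {-} | 1 pending]
  bind e := c
step 2: unify b ~ d  [subst: {e:=c} | 0 pending]
  bind b := d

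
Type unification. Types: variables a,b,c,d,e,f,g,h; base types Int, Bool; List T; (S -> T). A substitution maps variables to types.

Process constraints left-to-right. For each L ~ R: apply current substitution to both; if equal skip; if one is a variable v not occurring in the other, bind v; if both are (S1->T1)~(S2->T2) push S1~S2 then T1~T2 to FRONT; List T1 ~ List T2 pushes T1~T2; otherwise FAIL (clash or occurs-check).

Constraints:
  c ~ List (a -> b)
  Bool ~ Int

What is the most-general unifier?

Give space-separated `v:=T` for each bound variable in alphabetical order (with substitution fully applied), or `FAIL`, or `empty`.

step 1: unify c ~ List (a -> b)  [subst: {-} | 1 pending]
  bind c := List (a -> b)
step 2: unify Bool ~ Int  [subst: {c:=List (a -> b)} | 0 pending]
  clash: Bool vs Int

Answer: FAIL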